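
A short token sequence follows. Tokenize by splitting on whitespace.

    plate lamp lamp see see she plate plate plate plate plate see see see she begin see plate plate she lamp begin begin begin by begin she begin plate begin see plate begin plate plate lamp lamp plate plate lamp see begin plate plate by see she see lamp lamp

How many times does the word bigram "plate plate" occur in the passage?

Scanning the 49 overlapping bigram windows for "plate plate":
  position 7–8: plate plate
  position 8–9: plate plate
  position 9–10: plate plate
  position 10–11: plate plate
  position 18–19: plate plate
  position 34–35: plate plate
  position 38–39: plate plate
  position 43–44: plate plate

8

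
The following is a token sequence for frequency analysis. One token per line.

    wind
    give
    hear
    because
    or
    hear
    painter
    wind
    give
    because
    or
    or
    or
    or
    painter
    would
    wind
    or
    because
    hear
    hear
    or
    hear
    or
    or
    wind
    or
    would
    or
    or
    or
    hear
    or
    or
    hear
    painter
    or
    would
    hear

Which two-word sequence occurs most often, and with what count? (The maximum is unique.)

"or or", 7 times

Bigram frequencies (highest first):
  or or: 7
  or hear: 4
  hear or: 3
  wind give: 2
  because or: 2
  hear painter: 2
  … (16 more, each ≤ 2)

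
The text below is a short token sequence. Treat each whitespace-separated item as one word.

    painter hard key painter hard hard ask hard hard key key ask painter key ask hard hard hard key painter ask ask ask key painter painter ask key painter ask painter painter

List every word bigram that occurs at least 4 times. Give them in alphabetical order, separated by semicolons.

Bigram counts meeting the condition (at least 4 times):
  hard hard: 4
  key painter: 4

hard hard; key painter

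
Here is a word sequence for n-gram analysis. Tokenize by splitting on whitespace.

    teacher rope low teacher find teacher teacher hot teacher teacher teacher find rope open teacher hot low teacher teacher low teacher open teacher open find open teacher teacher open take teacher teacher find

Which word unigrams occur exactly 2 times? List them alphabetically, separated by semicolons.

hot; rope

Unigram counts meeting the condition (exactly 2 times):
  hot: 2
  rope: 2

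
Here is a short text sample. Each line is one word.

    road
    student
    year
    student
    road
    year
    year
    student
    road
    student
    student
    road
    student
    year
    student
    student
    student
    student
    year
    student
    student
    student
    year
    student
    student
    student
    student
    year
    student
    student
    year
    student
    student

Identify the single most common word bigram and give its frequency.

"student student", 11 times

Bigram frequencies (highest first):
  student student: 11
  year student: 7
  student year: 6
  road student: 3
  student road: 3
  road year: 1
  … (1 more, each ≤ 1)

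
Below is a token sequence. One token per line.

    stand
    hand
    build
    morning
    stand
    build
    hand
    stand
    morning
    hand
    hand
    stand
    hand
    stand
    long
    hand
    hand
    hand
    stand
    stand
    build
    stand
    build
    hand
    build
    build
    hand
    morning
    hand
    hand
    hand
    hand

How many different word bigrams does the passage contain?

16

32 tokens → 31 bigram windows in total.
Repeated bigrams (each contributes count−1 duplicates):
  hand hand: 6
  hand stand: 4
  build hand: 3
  stand build: 3
  hand build: 2
  morning hand: 2
  stand hand: 2
15 duplicate windows → 31 − 15 = 16 distinct.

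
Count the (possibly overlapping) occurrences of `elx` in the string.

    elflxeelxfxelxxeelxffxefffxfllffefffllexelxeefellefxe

Sliding a length-3 window over the 53 characters (51 positions):
  position 7–9: elx
  position 12–14: elx
  position 17–19: elx
  position 41–43: elx

4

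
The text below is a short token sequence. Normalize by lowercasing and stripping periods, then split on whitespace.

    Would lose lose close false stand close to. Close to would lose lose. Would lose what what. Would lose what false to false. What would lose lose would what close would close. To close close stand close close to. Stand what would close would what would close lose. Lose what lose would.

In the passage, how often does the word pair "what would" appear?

4

Scanning the 51 overlapping bigram windows for "what would":
  position 17–18: what would
  position 24–25: what would
  position 41–42: what would
  position 45–46: what would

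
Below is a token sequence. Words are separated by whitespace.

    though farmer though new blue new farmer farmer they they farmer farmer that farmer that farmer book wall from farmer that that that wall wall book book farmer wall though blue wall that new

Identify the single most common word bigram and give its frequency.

Bigram frequencies (highest first):
  farmer that: 3
  farmer farmer: 2
  that farmer: 2
  that that: 2
  though farmer: 1
  farmer though: 1
  … (22 more, each ≤ 1)

"farmer that", 3 times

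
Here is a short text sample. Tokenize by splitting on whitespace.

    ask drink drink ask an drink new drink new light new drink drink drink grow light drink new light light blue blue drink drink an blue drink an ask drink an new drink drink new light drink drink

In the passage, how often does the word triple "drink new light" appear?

3

Scanning the 36 overlapping trigram windows for "drink new light":
  position 8–10: drink new light
  position 17–19: drink new light
  position 34–36: drink new light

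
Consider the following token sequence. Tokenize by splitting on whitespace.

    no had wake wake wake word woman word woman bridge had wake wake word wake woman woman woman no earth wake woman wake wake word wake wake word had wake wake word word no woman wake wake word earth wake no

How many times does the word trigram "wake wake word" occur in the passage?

6

Scanning the 39 overlapping trigram windows for "wake wake word":
  position 4–6: wake wake word
  position 12–14: wake wake word
  position 23–25: wake wake word
  position 26–28: wake wake word
  position 30–32: wake wake word
  position 36–38: wake wake word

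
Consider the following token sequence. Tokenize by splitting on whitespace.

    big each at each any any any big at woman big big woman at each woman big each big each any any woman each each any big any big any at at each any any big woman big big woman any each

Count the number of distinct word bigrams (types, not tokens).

22

42 tokens → 41 bigram windows in total.
Repeated bigrams (each contributes count−1 duplicates):
  any any: 4
  any big: 4
  each any: 4
  at each: 3
  big each: 3
  big woman: 3
  woman big: 3
  big any: 2
  … (1 more repeated)
19 duplicate windows → 41 − 19 = 22 distinct.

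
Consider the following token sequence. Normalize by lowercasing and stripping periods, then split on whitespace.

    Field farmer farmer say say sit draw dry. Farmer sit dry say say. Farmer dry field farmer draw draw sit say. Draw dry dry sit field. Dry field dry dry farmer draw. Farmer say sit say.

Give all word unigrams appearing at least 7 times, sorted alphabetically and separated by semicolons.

Unigram counts meeting the condition (at least 7 times):
  dry: 8
  farmer: 7
  say: 7

dry; farmer; say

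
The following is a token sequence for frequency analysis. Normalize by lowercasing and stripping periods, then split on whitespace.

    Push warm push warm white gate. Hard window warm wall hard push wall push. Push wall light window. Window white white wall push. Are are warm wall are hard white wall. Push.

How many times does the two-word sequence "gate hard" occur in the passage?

Scanning the 31 overlapping bigram windows for "gate hard":
  position 6–7: gate hard

1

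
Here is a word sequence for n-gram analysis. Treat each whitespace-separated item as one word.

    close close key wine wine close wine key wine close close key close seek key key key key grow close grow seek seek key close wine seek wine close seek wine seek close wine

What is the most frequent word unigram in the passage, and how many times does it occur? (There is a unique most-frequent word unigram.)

Unigram frequencies (highest first):
  close: 10
  key: 8
  wine: 8
  seek: 6
  grow: 2

"close", 10 times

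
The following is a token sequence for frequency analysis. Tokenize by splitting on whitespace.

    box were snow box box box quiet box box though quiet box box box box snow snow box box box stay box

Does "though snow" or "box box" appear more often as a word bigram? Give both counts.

"though snow": 0 occurrences
"box box": 8 occurrences

"box box" (8 vs 0)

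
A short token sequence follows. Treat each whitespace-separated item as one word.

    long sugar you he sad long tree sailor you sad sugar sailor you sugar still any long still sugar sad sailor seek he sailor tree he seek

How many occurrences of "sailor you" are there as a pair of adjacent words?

2

Scanning the 26 overlapping bigram windows for "sailor you":
  position 8–9: sailor you
  position 12–13: sailor you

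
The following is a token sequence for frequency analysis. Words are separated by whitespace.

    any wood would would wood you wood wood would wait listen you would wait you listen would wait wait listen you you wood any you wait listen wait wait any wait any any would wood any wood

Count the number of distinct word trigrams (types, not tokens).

34

37 tokens → 35 trigram windows in total.
Repeated trigrams (each contributes count−1 duplicates):
  wait listen you: 2
1 duplicate windows → 35 − 1 = 34 distinct.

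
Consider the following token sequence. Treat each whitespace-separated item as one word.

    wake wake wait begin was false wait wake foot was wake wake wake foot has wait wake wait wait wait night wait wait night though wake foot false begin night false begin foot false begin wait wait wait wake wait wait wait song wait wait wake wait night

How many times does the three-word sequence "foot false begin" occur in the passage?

Scanning the 46 overlapping trigram windows for "foot false begin":
  position 27–29: foot false begin
  position 33–35: foot false begin

2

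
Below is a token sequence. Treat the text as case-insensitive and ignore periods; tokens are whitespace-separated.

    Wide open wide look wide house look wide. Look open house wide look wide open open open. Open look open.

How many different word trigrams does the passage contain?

20 tokens → 18 trigram windows in total.
Repeated trigrams (each contributes count−1 duplicates):
  open open open: 2
  wide look wide: 2
2 duplicate windows → 18 − 2 = 16 distinct.

16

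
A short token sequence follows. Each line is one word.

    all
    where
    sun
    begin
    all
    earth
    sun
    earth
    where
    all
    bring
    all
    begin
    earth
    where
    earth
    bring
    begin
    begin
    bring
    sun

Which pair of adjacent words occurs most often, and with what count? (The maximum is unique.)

Bigram frequencies (highest first):
  earth where: 2
  all where: 1
  where sun: 1
  sun begin: 1
  begin all: 1
  all earth: 1
  … (13 more, each ≤ 1)

"earth where", 2 times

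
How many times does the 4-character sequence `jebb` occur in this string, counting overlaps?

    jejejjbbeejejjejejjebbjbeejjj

1

Sliding a length-4 window over the 29 characters (26 positions):
  position 19–22: jebb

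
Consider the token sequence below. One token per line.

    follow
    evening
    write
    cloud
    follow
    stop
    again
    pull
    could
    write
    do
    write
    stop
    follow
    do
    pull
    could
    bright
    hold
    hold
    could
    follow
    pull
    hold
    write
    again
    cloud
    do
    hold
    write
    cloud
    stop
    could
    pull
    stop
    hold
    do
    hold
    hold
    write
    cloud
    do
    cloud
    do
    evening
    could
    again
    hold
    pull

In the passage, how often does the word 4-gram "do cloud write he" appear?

Scanning the 46 overlapping 4-gram windows for "do cloud write he":
  (none found)

0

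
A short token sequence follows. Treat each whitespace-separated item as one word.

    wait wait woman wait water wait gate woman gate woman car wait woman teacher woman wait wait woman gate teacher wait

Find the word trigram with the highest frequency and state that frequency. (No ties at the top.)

Trigram frequencies (highest first):
  wait wait woman: 2
  wait woman wait: 1
  woman wait water: 1
  wait water wait: 1
  water wait gate: 1
  wait gate woman: 1
  … (12 more, each ≤ 1)

"wait wait woman", 2 times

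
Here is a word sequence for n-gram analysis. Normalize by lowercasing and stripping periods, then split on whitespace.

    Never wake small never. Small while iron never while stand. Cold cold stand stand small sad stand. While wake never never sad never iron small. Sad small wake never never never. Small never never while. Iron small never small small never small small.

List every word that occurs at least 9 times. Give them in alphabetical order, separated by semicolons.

never; small

Unigram counts meeting the condition (at least 9 times):
  never: 13
  small: 11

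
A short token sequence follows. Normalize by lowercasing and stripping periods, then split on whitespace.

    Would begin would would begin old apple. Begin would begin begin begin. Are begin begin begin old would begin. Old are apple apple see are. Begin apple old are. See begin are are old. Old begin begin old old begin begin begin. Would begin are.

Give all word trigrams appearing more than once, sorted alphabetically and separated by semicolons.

begin begin begin; begin begin old; begin would begin; old begin begin; old old begin; would begin old

Trigram counts meeting the condition (more than once):
  begin begin begin: 3
  begin begin old: 2
  begin would begin: 2
  old begin begin: 2
  old old begin: 2
  would begin old: 2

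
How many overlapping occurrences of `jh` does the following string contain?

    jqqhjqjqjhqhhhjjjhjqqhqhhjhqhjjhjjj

4

Sliding a length-2 window over the 35 characters (34 positions):
  position 9–10: jh
  position 17–18: jh
  position 26–27: jh
  position 31–32: jh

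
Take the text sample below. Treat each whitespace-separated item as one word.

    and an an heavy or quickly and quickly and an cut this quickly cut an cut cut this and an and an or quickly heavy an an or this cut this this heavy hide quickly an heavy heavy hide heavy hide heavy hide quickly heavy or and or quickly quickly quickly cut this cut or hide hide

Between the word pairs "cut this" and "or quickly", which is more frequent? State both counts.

"cut this": 4 occurrences
"or quickly": 3 occurrences

"cut this" (4 vs 3)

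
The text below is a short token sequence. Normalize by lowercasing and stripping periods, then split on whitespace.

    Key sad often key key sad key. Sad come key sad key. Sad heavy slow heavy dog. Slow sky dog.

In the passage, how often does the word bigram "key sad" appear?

5

Scanning the 19 overlapping bigram windows for "key sad":
  position 1–2: key sad
  position 5–6: key sad
  position 7–8: key sad
  position 10–11: key sad
  position 12–13: key sad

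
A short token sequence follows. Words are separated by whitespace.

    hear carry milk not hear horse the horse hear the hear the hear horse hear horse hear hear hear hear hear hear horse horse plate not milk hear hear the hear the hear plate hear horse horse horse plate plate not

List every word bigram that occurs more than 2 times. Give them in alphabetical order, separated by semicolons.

hear hear; hear horse; hear the; horse hear; horse horse; the hear

Bigram counts meeting the condition (more than 2 times):
  hear hear: 6
  hear horse: 5
  hear the: 4
  horse hear: 3
  horse horse: 3
  the hear: 4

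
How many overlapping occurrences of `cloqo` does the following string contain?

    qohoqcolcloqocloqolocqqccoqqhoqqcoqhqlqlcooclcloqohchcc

Sliding a length-5 window over the 55 characters (51 positions):
  position 9–13: cloqo
  position 14–18: cloqo
  position 46–50: cloqo

3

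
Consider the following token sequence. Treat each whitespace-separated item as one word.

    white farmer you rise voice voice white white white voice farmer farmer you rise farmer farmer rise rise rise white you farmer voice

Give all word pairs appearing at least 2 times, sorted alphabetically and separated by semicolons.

Bigram counts meeting the condition (at least 2 times):
  farmer farmer: 2
  farmer you: 2
  rise rise: 2
  white white: 2
  you rise: 2

farmer farmer; farmer you; rise rise; white white; you rise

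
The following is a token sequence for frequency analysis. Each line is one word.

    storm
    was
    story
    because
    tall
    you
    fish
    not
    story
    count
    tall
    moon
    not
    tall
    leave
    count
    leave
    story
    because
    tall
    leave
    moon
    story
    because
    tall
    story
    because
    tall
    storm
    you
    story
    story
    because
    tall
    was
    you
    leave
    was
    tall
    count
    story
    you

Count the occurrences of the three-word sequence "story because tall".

Scanning the 40 overlapping trigram windows for "story because tall":
  position 3–5: story because tall
  position 18–20: story because tall
  position 23–25: story because tall
  position 26–28: story because tall
  position 32–34: story because tall

5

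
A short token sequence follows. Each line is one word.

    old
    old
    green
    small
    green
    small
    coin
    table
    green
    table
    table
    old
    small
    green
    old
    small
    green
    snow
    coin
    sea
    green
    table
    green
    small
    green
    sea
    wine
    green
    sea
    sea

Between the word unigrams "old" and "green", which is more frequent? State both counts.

"green" (9 vs 4)

"old": 4 occurrences
"green": 9 occurrences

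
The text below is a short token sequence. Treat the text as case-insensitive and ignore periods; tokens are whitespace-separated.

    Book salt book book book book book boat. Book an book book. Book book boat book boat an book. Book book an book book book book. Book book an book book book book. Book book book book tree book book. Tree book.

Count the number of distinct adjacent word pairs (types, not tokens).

10

42 tokens → 41 bigram windows in total.
Repeated bigrams (each contributes count−1 duplicates):
  book book: 22
  an book: 4
  book an: 3
  book boat: 3
  boat book: 2
  book tree: 2
  tree book: 2
31 duplicate windows → 41 − 31 = 10 distinct.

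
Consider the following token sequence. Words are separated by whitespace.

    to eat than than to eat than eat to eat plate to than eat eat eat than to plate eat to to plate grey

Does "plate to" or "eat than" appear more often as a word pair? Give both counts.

"eat than" (3 vs 1)

"plate to": 1 occurrence
"eat than": 3 occurrences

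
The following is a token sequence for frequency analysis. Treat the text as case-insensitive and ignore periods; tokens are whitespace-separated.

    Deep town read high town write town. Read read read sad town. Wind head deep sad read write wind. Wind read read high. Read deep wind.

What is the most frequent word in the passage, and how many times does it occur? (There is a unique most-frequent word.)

"read", 8 times

Unigram frequencies (highest first):
  read: 8
  town: 4
  wind: 4
  deep: 3
  high: 2
  write: 2
  … (2 more, each ≤ 2)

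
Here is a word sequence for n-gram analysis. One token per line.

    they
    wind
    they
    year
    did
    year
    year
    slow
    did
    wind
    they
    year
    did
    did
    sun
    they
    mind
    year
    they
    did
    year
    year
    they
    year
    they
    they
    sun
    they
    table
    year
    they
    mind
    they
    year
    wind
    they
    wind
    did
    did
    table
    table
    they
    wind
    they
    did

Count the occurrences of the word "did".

Scanning the 45 tokens for "did":
  position 5: did
  position 9: did
  position 13: did
  position 14: did
  position 20: did
  position 38: did
  position 39: did
  position 45: did

8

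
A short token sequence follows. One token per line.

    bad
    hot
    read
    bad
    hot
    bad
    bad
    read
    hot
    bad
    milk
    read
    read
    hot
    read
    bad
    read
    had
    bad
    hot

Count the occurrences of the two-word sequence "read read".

1

Scanning the 19 overlapping bigram windows for "read read":
  position 12–13: read read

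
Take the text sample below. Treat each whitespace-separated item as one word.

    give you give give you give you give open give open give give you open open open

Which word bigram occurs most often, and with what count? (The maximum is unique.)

"give you", 4 times

Bigram frequencies (highest first):
  give you: 4
  you give: 3
  give give: 2
  give open: 2
  open give: 2
  open open: 2
  … (1 more, each ≤ 1)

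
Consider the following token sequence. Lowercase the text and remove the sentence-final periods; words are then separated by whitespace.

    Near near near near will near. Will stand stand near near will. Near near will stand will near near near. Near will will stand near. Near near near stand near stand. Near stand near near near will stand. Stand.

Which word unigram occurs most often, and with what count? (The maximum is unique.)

Unigram frequencies (highest first):
  near: 22
  stand: 9
  will: 8

"near", 22 times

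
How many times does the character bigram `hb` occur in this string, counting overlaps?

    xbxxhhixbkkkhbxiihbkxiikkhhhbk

3

Sliding a length-2 window over the 30 characters (29 positions):
  position 13–14: hb
  position 18–19: hb
  position 28–29: hb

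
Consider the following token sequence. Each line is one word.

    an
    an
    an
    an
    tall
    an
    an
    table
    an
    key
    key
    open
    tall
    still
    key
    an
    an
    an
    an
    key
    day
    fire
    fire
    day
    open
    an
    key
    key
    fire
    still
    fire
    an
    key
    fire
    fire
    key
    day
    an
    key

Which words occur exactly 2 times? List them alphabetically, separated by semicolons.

open; still; tall

Unigram counts meeting the condition (exactly 2 times):
  open: 2
  still: 2
  tall: 2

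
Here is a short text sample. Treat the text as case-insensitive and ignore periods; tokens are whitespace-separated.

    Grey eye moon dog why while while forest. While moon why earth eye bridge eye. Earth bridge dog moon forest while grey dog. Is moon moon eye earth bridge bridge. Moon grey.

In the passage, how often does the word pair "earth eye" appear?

1

Scanning the 31 overlapping bigram windows for "earth eye":
  position 12–13: earth eye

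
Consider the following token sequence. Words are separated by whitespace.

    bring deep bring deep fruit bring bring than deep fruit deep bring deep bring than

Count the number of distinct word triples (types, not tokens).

11

15 tokens → 13 trigram windows in total.
Repeated trigrams (each contributes count−1 duplicates):
  bring deep bring: 2
  deep bring deep: 2
2 duplicate windows → 13 − 2 = 11 distinct.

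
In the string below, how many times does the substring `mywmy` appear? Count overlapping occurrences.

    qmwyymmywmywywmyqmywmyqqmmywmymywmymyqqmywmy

5

Sliding a length-5 window over the 44 characters (40 positions):
  position 7–11: mywmy
  position 18–22: mywmy
  position 26–30: mywmy
  position 31–35: mywmy
  position 40–44: mywmy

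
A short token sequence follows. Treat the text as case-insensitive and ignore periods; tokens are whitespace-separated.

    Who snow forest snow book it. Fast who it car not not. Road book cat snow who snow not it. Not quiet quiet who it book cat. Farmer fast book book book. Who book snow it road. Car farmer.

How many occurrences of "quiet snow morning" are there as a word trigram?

Scanning the 37 overlapping trigram windows for "quiet snow morning":
  (none found)

0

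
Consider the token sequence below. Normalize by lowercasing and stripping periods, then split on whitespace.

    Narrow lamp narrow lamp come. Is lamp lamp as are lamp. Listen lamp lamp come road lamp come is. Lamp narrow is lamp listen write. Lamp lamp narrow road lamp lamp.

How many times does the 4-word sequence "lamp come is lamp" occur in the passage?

Scanning the 28 overlapping 4-gram windows for "lamp come is lamp":
  position 4–7: lamp come is lamp
  position 17–20: lamp come is lamp

2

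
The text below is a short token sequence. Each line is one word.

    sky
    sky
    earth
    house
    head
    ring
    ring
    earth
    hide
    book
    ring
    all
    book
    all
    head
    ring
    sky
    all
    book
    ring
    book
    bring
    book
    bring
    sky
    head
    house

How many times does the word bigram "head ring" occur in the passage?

Scanning the 26 overlapping bigram windows for "head ring":
  position 5–6: head ring
  position 15–16: head ring

2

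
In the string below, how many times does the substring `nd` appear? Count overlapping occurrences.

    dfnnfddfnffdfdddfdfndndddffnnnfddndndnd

Sliding a length-2 window over the 39 characters (38 positions):
  position 20–21: nd
  position 22–23: nd
  position 34–35: nd
  position 36–37: nd
  position 38–39: nd

5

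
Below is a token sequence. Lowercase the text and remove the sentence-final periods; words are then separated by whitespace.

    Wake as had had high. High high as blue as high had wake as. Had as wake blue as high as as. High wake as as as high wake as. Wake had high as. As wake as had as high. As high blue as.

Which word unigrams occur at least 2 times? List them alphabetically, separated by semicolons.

as; blue; had; high; wake

Unigram counts meeting the condition (at least 2 times):
  as: 18
  blue: 3
  had: 6
  high: 10
  wake: 7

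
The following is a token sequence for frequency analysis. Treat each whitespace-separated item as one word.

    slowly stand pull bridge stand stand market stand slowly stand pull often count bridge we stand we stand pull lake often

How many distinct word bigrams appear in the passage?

21 tokens → 20 bigram windows in total.
Repeated bigrams (each contributes count−1 duplicates):
  stand pull: 3
  slowly stand: 2
  we stand: 2
4 duplicate windows → 20 − 4 = 16 distinct.

16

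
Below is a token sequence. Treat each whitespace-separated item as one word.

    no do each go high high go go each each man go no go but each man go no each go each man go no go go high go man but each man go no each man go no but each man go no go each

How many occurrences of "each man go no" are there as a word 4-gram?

Scanning the 43 overlapping 4-gram windows for "each man go no":
  position 10–13: each man go no
  position 16–19: each man go no
  position 22–25: each man go no
  position 32–35: each man go no
  position 36–39: each man go no
  position 41–44: each man go no

6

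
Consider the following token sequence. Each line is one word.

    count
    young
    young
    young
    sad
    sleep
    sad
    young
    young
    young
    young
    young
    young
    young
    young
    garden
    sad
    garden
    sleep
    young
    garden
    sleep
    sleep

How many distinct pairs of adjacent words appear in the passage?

23 tokens → 22 bigram windows in total.
Repeated bigrams (each contributes count−1 duplicates):
  young young: 9
  garden sleep: 2
  young garden: 2
10 duplicate windows → 22 − 10 = 12 distinct.

12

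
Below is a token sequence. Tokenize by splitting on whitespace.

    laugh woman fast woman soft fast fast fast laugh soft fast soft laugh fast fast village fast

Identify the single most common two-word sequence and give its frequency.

"fast fast", 3 times

Bigram frequencies (highest first):
  fast fast: 3
  soft fast: 2
  laugh woman: 1
  woman fast: 1
  fast woman: 1
  woman soft: 1
  … (7 more, each ≤ 1)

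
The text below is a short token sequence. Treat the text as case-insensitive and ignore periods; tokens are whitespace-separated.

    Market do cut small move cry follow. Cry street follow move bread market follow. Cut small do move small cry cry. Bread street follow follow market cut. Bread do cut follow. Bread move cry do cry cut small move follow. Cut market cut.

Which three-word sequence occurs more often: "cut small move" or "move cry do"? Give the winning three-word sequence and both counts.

"cut small move": 2 occurrences
"move cry do": 1 occurrence

"cut small move" (2 vs 1)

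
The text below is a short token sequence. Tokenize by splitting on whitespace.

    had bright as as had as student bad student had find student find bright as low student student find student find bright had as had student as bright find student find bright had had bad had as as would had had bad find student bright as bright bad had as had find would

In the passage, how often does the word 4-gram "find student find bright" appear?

Scanning the 50 overlapping 4-gram windows for "find student find bright":
  position 11–14: find student find bright
  position 19–22: find student find bright
  position 29–32: find student find bright

3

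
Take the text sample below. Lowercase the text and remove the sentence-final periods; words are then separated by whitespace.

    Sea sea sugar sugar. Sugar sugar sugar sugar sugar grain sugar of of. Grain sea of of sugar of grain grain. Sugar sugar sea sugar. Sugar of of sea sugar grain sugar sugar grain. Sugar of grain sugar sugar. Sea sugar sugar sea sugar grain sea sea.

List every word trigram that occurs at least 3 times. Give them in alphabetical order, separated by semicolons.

grain sugar sugar; sea sugar sugar; sugar grain sugar; sugar sea sugar; sugar sugar sea; sugar sugar sugar

Trigram counts meeting the condition (at least 3 times):
  grain sugar sugar: 3
  sea sugar sugar: 3
  sugar grain sugar: 3
  sugar sea sugar: 3
  sugar sugar sea: 3
  sugar sugar sugar: 5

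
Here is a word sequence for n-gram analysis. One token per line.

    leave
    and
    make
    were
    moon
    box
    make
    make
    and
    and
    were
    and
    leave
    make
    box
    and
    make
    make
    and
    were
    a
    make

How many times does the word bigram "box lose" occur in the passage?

0

Scanning the 21 overlapping bigram windows for "box lose":
  (none found)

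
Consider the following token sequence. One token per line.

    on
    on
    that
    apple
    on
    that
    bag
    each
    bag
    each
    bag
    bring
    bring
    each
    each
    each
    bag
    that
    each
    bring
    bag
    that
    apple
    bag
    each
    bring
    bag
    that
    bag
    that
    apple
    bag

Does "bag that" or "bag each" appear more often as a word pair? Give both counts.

"bag that": 4 occurrences
"bag each": 3 occurrences

"bag that" (4 vs 3)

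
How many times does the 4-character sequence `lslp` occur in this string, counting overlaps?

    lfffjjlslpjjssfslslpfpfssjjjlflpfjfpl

2

Sliding a length-4 window over the 37 characters (34 positions):
  position 7–10: lslp
  position 17–20: lslp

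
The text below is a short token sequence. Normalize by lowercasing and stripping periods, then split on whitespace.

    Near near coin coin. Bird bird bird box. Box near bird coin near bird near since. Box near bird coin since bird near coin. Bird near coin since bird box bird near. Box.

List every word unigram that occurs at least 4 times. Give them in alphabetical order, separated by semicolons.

bird; box; coin; near

Unigram counts meeting the condition (at least 4 times):
  bird: 10
  box: 5
  coin: 6
  near: 9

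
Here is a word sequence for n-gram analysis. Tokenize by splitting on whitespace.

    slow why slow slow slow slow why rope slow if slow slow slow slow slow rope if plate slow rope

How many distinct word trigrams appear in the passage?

14

20 tokens → 18 trigram windows in total.
Repeated trigrams (each contributes count−1 duplicates):
  slow slow slow: 5
4 duplicate windows → 18 − 4 = 14 distinct.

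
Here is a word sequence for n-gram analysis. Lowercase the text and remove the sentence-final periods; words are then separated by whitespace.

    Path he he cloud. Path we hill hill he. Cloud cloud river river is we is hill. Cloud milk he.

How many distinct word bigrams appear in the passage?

18

20 tokens → 19 bigram windows in total.
Repeated bigrams (each contributes count−1 duplicates):
  he cloud: 2
1 duplicate windows → 19 − 1 = 18 distinct.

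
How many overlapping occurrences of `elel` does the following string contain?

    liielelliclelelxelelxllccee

3

Sliding a length-4 window over the 27 characters (24 positions):
  position 4–7: elel
  position 12–15: elel
  position 17–20: elel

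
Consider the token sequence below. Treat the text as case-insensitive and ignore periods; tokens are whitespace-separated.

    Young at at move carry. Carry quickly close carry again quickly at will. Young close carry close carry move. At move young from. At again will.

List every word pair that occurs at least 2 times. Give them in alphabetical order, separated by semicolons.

at move; close carry

Bigram counts meeting the condition (at least 2 times):
  at move: 2
  close carry: 3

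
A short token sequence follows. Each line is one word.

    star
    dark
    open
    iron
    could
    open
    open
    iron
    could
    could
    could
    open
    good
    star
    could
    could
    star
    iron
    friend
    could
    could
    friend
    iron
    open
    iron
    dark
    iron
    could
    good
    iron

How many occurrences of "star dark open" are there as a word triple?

Scanning the 28 overlapping trigram windows for "star dark open":
  position 1–3: star dark open

1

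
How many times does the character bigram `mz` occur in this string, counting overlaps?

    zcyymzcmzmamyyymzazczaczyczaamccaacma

3

Sliding a length-2 window over the 37 characters (36 positions):
  position 5–6: mz
  position 8–9: mz
  position 16–17: mz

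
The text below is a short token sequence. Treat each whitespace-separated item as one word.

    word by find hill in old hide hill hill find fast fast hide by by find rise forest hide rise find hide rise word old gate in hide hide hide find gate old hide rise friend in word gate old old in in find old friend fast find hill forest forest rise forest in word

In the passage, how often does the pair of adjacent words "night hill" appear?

Scanning the 54 overlapping bigram windows for "night hill":
  (none found)

0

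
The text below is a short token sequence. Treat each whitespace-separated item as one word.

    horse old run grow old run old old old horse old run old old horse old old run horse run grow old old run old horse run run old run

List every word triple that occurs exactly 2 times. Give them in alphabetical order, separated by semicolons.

Trigram counts meeting the condition (exactly 2 times):
  horse old run: 2
  old horse old: 2
  old old horse: 2
  old old run: 2
  run grow old: 2
  run old old: 2

horse old run; old horse old; old old horse; old old run; run grow old; run old old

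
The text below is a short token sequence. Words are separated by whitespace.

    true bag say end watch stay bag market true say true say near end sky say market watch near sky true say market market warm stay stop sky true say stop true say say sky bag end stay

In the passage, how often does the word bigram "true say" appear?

Scanning the 37 overlapping bigram windows for "true say":
  position 9–10: true say
  position 11–12: true say
  position 21–22: true say
  position 29–30: true say
  position 32–33: true say

5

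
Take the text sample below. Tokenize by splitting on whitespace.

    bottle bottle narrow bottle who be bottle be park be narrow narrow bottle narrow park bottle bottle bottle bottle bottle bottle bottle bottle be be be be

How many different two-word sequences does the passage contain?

14

27 tokens → 26 bigram windows in total.
Repeated bigrams (each contributes count−1 duplicates):
  bottle bottle: 8
  be be: 3
  bottle be: 2
  bottle narrow: 2
  narrow bottle: 2
12 duplicate windows → 26 − 12 = 14 distinct.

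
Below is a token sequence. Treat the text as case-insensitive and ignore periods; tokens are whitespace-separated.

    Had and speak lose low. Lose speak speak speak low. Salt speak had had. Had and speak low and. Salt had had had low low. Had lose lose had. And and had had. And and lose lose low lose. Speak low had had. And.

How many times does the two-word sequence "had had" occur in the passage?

6

Scanning the 43 overlapping bigram windows for "had had":
  position 13–14: had had
  position 14–15: had had
  position 21–22: had had
  position 22–23: had had
  position 32–33: had had
  position 42–43: had had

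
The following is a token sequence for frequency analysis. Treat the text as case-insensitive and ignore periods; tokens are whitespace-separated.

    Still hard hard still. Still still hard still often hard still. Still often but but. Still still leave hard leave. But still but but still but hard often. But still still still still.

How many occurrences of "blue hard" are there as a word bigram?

0

Scanning the 32 overlapping bigram windows for "blue hard":
  (none found)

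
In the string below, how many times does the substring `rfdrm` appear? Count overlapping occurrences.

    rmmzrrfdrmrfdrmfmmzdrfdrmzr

Sliding a length-5 window over the 27 characters (23 positions):
  position 6–10: rfdrm
  position 11–15: rfdrm
  position 21–25: rfdrm

3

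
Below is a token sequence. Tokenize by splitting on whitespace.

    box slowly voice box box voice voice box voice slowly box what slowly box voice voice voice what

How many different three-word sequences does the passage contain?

15

18 tokens → 16 trigram windows in total.
Repeated trigrams (each contributes count−1 duplicates):
  box voice voice: 2
1 duplicate windows → 16 − 1 = 15 distinct.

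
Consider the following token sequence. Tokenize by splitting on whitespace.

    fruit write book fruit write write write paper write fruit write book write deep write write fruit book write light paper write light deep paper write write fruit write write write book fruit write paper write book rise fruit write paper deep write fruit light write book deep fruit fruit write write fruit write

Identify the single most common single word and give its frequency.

Unigram frequencies (highest first):
  write: 24
  fruit: 11
  book: 6
  paper: 5
  deep: 4
  light: 3
  … (1 more, each ≤ 1)

"write", 24 times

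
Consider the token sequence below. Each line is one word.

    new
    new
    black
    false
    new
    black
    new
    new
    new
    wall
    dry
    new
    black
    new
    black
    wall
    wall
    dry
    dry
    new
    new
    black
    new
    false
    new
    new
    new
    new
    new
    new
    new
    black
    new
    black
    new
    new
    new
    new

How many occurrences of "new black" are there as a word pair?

7

Scanning the 37 overlapping bigram windows for "new black":
  position 2–3: new black
  position 5–6: new black
  position 12–13: new black
  position 14–15: new black
  position 21–22: new black
  position 31–32: new black
  position 33–34: new black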